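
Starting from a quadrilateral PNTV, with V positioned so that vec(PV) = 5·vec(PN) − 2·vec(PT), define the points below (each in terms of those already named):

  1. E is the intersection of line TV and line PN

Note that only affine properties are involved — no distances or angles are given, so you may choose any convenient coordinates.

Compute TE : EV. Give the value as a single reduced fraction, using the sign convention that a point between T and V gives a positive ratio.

TE:EV = 1/2

Choose coordinates P = (0, 0), N = (1, 0), T = (0, 1), V = (5, -2).
1. E is the intersection of line TV and line PN ⇒ E = (5/3, 0)
E = T + t·(V−T) with t = 1/3, so TE:EV = t:(1−t) = 1/3:2/3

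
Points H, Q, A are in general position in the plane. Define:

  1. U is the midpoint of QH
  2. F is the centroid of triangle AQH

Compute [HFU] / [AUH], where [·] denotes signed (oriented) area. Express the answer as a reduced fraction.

Assign H = (0, 0), Q = (1, 0), A = (0, 1) — the answer is frame-independent, so this choice is without loss of generality.
1. U is the midpoint of QH ⇒ U = (1/2, 0)
2. F is the centroid of triangle AQH ⇒ F = (1/3, 1/3)
2·[HFU] = -1/6, 2·[AUH] = -1/2
[HFU]:[AUH] = -1/6:-1/2 = 1/3

[HFU]:[AUH] = 1/3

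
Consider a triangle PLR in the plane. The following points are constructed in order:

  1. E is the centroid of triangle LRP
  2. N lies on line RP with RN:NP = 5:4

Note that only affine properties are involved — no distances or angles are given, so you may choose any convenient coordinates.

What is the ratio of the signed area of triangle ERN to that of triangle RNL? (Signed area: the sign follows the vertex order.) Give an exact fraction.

Set P = (0, 0), L = (1, 0), R = (0, 1); any affine frame gives the same invariant.
1. E is the centroid of triangle LRP ⇒ E = (1/3, 1/3)
2. N lies on line RP with RN:NP = 5:4 ⇒ N = (0, 4/9)
2·[ERN] = 5/27, 2·[RNL] = 5/9
[ERN]:[RNL] = 5/27:5/9 = 1/3

[ERN]:[RNL] = 1/3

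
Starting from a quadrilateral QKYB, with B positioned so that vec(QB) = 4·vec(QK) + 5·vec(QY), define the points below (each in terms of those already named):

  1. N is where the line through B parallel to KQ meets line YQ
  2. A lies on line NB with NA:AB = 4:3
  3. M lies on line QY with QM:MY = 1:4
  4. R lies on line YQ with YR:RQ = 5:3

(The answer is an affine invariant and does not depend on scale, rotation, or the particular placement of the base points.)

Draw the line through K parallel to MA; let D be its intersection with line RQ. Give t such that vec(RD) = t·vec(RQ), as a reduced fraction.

Assign Q = (0, 0), K = (1, 0), Y = (0, 1), B = (4, 5) — the answer is frame-independent, so this choice is without loss of generality.
1. N is where the line through B parallel to KQ meets line YQ ⇒ N = (0, 5)
2. A lies on line NB with NA:AB = 4:3 ⇒ A = (16/7, 5)
3. M lies on line QY with QM:MY = 1:4 ⇒ M = (0, 1/5)
4. R lies on line YQ with YR:RQ = 5:3 ⇒ R = (0, 3/8)
through K parallel to MA: direction (16/7, 24/5); meets RQ at D = (0, -21/10)
D = R + t·(Q−R) with t = 33/5

t = 33/5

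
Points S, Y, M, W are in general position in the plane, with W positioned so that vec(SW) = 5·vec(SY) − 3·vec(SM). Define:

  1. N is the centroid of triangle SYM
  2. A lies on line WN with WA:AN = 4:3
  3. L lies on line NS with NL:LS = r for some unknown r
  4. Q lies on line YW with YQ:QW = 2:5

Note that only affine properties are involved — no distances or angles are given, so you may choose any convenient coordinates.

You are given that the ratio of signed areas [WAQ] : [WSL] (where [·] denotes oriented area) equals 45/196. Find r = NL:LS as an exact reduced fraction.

Work in coordinates with S = (0, 0), Y = (1, 0), M = (0, 1), W = (5, -3).
1. N is the centroid of triangle SYM ⇒ N = (1/3, 1/3)
2. A lies on line WN with WA:AN = 4:3 ⇒ A = (7/3, -23/21)
3. With NL:LS = r, write λ = r/(r+1) so L = N + λ·(S−N); L is affine-linear in λ
4. Q lies on line YW with YQ:QW = 2:5 ⇒ Q = (15/7, -6/7)
Every point depending on L is an affine combination of L and λ-independent points, so each such coordinate is linear in λ; the λ² term in each signed area is a multiple of (S−N)×(S−N) = 0, so 2·[WAQ] and 2·[WSL] are each linear in λ. Evaluating at λ=0 and λ=1:
  2·[WAQ] = -40/147,   2·[WSL] = 8/3·λ − 8/3
So [WAQ]:[WSL] = (-40/147) / (8/3·λ − 8/3). Setting this equal to 45/196:
  -40/147 = 45/196·(8/3·λ − 8/3)  ⇒  λ = 5/9
Then r = λ/(1−λ) = (5/9)/(4/9) = 5/4. Check: with r = 5/4, L = (4/27, 4/27) and [WAQ]:[WSL] = 45/196 as required.

r = 5/4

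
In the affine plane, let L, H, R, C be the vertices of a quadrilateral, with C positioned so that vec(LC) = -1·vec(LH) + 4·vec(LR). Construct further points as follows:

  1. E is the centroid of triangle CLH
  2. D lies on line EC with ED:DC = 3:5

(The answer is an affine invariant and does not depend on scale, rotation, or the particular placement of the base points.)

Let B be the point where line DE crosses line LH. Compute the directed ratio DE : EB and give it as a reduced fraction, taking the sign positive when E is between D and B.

Choose coordinates L = (0, 0), H = (1, 0), R = (0, 1), C = (-1, 4).
1. E is the centroid of triangle CLH ⇒ E = (0, 4/3)
2. D lies on line EC with ED:DC = 3:5 ⇒ D = (-3/8, 7/3)
line DE meets LH at B = (1/2, 0)
E = D + t·(B−D) with t = 3/7, so DE:EB = 3/7:4/7

DE:EB = 3/4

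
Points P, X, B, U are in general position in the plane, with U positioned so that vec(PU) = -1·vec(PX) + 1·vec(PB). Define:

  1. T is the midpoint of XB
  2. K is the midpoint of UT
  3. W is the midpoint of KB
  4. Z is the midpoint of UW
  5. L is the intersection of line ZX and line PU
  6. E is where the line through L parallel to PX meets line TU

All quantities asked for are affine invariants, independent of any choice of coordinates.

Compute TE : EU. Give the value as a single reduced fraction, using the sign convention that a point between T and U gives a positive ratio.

TE:EU = -2

Assign P = (0, 0), X = (1, 0), B = (0, 1), U = (-1, 1) — the answer is frame-independent, so this choice is without loss of generality.
1. T is the midpoint of XB ⇒ T = (1/2, 1/2)
2. K is the midpoint of UT ⇒ K = (-1/4, 3/4)
3. W is the midpoint of KB ⇒ W = (-1/8, 7/8)
4. Z is the midpoint of UW ⇒ Z = (-9/16, 15/16)
5. L is the intersection of line ZX and line PU ⇒ L = (-3/2, 3/2)
6. E is where the line through L parallel to PX meets line TU ⇒ E = (-5/2, 3/2)
E = T + t·(U−T) with t = 2, so TE:EU = t:(1−t) = 2:-1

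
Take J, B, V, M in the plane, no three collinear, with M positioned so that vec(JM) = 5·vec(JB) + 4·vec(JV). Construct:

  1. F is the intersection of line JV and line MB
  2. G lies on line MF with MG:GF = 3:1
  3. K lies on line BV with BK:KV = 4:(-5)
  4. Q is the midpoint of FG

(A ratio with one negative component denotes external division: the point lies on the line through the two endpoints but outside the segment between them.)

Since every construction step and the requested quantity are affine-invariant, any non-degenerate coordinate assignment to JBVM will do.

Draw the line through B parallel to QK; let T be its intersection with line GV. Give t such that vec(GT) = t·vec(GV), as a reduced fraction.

t = 8/5

Work in coordinates with J = (0, 0), B = (1, 0), V = (0, 1), M = (5, 4).
1. F is the intersection of line JV and line MB ⇒ F = (0, -1)
2. G lies on line MF with MG:GF = 3:1 ⇒ G = (5/4, 1/4)
3. K lies on line BV with BK:KV = 4:(-5) ⇒ K = (5, -4)
4. Q is the midpoint of FG ⇒ Q = (5/8, -3/8)
through B parallel to QK: direction (35/8, -29/8); meets GV at T = (-3/4, 29/20)
T = G + t·(V−G) with t = 8/5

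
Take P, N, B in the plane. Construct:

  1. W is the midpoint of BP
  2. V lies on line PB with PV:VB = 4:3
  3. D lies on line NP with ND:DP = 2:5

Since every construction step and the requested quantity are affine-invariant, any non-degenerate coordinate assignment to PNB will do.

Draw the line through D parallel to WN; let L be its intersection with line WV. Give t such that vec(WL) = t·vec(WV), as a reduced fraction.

Choose coordinates P = (0, 0), N = (1, 0), B = (0, 1).
1. W is the midpoint of BP ⇒ W = (0, 1/2)
2. V lies on line PB with PV:VB = 4:3 ⇒ V = (0, 4/7)
3. D lies on line NP with ND:DP = 2:5 ⇒ D = (5/7, 0)
through D parallel to WN: direction (1, -1/2); meets WV at L = (0, 5/14)
L = W + t·(V−W) with t = -2

t = -2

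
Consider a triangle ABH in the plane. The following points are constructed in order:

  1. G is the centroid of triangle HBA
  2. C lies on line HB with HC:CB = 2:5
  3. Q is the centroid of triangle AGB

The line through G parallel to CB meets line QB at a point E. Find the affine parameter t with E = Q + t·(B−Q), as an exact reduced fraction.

Choose coordinates A = (0, 0), B = (1, 0), H = (0, 1).
1. G is the centroid of triangle HBA ⇒ G = (1/3, 1/3)
2. C lies on line HB with HC:CB = 2:5 ⇒ C = (2/7, 5/7)
3. Q is the centroid of triangle AGB ⇒ Q = (4/9, 1/9)
through G parallel to CB: direction (5/7, -5/7); meets QB at E = (7/12, 1/12)
E = Q + t·(B−Q) with t = 1/4

t = 1/4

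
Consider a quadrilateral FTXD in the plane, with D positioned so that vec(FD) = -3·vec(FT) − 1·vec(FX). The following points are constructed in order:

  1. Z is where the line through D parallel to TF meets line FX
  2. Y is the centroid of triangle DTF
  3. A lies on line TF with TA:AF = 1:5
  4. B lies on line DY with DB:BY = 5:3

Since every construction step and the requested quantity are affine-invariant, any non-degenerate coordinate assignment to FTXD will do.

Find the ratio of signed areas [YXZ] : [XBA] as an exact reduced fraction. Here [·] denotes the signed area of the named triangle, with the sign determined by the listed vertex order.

Assign F = (0, 0), T = (1, 0), X = (0, 1), D = (-3, -1) — the answer is frame-independent, so this choice is without loss of generality.
1. Z is where the line through D parallel to TF meets line FX ⇒ Z = (0, -1)
2. Y is the centroid of triangle DTF ⇒ Y = (-2/3, -1/3)
3. A lies on line TF with TA:AF = 1:5 ⇒ A = (5/6, 0)
4. B lies on line DY with DB:BY = 5:3 ⇒ B = (-37/24, -7/12)
2·[YXZ] = -4/3, 2·[XBA] = 103/36
[YXZ]:[XBA] = -4/3:103/36 = -48/103

[YXZ]:[XBA] = -48/103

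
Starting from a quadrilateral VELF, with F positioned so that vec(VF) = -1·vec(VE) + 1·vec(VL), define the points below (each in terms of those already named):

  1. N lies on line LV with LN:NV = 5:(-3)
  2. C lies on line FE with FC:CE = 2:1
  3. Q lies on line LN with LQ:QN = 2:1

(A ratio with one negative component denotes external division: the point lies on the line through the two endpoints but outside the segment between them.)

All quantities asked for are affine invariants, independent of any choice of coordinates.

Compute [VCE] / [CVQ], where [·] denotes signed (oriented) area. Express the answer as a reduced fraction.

Set V = (0, 0), E = (1, 0), L = (0, 1), F = (-1, 1); any affine frame gives the same invariant.
1. N lies on line LV with LN:NV = 5:(-3) ⇒ N = (0, -3/2)
2. C lies on line FE with FC:CE = 2:1 ⇒ C = (1/3, 1/3)
3. Q lies on line LN with LQ:QN = 2:1 ⇒ Q = (0, -2/3)
2·[VCE] = -1/3, 2·[CVQ] = 2/9
[VCE]:[CVQ] = -1/3:2/9 = -3/2

[VCE]:[CVQ] = -3/2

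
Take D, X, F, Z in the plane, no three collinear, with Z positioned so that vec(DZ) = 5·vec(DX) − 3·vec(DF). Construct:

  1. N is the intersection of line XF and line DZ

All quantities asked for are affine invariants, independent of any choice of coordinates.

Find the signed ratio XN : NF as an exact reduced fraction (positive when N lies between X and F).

Assign D = (0, 0), X = (1, 0), F = (0, 1), Z = (5, -3) — the answer is frame-independent, so this choice is without loss of generality.
1. N is the intersection of line XF and line DZ ⇒ N = (5/2, -3/2)
N = X + t·(F−X) with t = -3/2, so XN:NF = t:(1−t) = -3/2:5/2

XN:NF = -3/5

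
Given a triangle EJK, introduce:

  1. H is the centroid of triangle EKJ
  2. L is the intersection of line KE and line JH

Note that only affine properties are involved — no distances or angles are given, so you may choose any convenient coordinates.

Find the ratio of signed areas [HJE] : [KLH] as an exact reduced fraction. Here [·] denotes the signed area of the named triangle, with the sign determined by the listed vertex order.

Work in coordinates with E = (0, 0), J = (1, 0), K = (0, 1).
1. H is the centroid of triangle EKJ ⇒ H = (1/3, 1/3)
2. L is the intersection of line KE and line JH ⇒ L = (0, 1/2)
2·[HJE] = -1/3, 2·[KLH] = 1/6
[HJE]:[KLH] = -1/3:1/6 = -2

[HJE]:[KLH] = -2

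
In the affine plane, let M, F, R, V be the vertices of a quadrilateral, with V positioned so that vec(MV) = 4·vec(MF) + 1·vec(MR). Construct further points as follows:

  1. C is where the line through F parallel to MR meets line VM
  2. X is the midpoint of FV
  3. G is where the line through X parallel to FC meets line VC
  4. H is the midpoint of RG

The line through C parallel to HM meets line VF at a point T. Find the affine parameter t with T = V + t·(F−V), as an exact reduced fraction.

t = 24/19

Work in coordinates with M = (0, 0), F = (1, 0), R = (0, 1), V = (4, 1).
1. C is where the line through F parallel to MR meets line VM ⇒ C = (1, 1/4)
2. X is the midpoint of FV ⇒ X = (5/2, 1/2)
3. G is where the line through X parallel to FC meets line VC ⇒ G = (5/2, 5/8)
4. H is the midpoint of RG ⇒ H = (5/4, 13/16)
through C parallel to HM: direction (-5/4, -13/16); meets VF at T = (4/19, -5/19)
T = V + t·(F−V) with t = 24/19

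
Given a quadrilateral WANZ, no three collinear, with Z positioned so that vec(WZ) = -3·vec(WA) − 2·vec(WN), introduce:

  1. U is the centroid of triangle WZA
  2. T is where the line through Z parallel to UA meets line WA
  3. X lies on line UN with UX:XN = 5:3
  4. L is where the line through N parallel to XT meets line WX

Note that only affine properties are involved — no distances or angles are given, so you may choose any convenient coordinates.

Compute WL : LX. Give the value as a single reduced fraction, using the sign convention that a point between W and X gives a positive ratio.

Set W = (0, 0), A = (1, 0), N = (0, 1), Z = (-3, -2); any affine frame gives the same invariant.
1. U is the centroid of triangle WZA ⇒ U = (-2/3, -2/3)
2. T is where the line through Z parallel to UA meets line WA ⇒ T = (2, 0)
3. X lies on line UN with UX:XN = 5:3 ⇒ X = (-1/4, 3/8)
4. L is where the line through N parallel to XT meets line WX ⇒ L = (-3/4, 9/8)
L = W + t·(X−W) with t = 3, so WL:LX = t:(1−t) = 3:-2

WL:LX = -3/2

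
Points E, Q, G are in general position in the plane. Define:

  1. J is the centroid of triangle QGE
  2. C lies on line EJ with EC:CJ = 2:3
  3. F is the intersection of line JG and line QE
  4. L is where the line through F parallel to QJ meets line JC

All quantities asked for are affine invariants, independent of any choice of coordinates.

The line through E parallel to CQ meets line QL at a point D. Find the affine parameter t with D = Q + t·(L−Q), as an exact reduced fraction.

t = -4

Set E = (0, 0), Q = (1, 0), G = (0, 1); any affine frame gives the same invariant.
1. J is the centroid of triangle QGE ⇒ J = (1/3, 1/3)
2. C lies on line EJ with EC:CJ = 2:3 ⇒ C = (2/15, 2/15)
3. F is the intersection of line JG and line QE ⇒ F = (1/2, 0)
4. L is where the line through F parallel to QJ meets line JC ⇒ L = (1/6, 1/6)
through E parallel to CQ: direction (13/15, -2/15); meets QL at D = (13/3, -2/3)
D = Q + t·(L−Q) with t = -4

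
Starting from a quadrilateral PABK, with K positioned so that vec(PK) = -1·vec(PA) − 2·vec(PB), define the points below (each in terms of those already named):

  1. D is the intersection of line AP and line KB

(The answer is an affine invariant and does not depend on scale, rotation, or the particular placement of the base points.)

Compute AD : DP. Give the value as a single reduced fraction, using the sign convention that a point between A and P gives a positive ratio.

AD:DP = -4

Work in coordinates with P = (0, 0), A = (1, 0), B = (0, 1), K = (-1, -2).
1. D is the intersection of line AP and line KB ⇒ D = (-1/3, 0)
D = A + t·(P−A) with t = 4/3, so AD:DP = t:(1−t) = 4/3:-1/3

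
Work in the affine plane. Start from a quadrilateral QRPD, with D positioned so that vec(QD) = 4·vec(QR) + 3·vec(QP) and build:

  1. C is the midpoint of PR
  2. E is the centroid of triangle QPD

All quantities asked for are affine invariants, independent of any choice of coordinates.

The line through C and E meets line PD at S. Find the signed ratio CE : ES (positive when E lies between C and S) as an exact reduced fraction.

CE:ES = 5/4

Set Q = (0, 0), R = (1, 0), P = (0, 1), D = (4, 3); any affine frame gives the same invariant.
1. C is the midpoint of PR ⇒ C = (1/2, 1/2)
2. E is the centroid of triangle QPD ⇒ E = (4/3, 4/3)
line CE meets PD at S = (2, 2)
E = C + t·(S−C) with t = 5/9, so CE:ES = 5/9:4/9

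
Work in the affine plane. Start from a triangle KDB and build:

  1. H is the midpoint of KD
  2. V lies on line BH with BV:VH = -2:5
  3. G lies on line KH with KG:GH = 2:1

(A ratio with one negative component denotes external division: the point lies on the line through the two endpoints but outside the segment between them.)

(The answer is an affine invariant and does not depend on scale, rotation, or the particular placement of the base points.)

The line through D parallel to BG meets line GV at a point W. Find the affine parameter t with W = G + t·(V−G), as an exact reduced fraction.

Assign K = (0, 0), D = (1, 0), B = (0, 1) — the answer is frame-independent, so this choice is without loss of generality.
1. H is the midpoint of KD ⇒ H = (1/2, 0)
2. V lies on line BH with BV:VH = -2:5 ⇒ V = (-1/3, 5/3)
3. G lies on line KH with KG:GH = 2:1 ⇒ G = (1/3, 0)
through D parallel to BG: direction (1/3, -1); meets GV at W = (13/3, -10)
W = G + t·(V−G) with t = -6

t = -6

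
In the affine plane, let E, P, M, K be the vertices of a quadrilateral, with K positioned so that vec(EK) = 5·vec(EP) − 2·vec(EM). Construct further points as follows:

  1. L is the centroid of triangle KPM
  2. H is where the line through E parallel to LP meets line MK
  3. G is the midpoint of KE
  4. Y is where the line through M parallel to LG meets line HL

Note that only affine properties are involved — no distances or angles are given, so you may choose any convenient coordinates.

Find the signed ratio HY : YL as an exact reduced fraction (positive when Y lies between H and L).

HY:YL = -33/16

Set E = (0, 0), P = (1, 0), M = (0, 1), K = (5, -2); any affine frame gives the same invariant.
1. L is the centroid of triangle KPM ⇒ L = (2, -1/3)
2. H is where the line through E parallel to LP meets line MK ⇒ H = (15/4, -5/4)
3. G is the midpoint of KE ⇒ G = (5/2, -1)
4. Y is where the line through M parallel to LG meets line HL ⇒ Y = (6/17, 9/17)
Y = H + t·(L−H) with t = 33/17, so HY:YL = t:(1−t) = 33/17:-16/17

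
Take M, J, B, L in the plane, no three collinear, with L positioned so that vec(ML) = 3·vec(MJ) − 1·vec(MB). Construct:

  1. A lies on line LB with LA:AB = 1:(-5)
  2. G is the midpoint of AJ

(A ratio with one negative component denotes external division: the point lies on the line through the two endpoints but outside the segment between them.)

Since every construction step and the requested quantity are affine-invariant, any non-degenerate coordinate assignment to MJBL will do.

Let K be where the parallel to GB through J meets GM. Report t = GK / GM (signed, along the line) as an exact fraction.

Choose coordinates M = (0, 0), J = (1, 0), B = (0, 1), L = (3, -1).
1. A lies on line LB with LA:AB = 1:(-5) ⇒ A = (15/4, -3/2)
2. G is the midpoint of AJ ⇒ G = (19/8, -3/4)
through J parallel to GB: direction (-19/8, 7/4); meets GM at K = (7/4, -21/38)
K = G + t·(M−G) with t = 5/19

t = 5/19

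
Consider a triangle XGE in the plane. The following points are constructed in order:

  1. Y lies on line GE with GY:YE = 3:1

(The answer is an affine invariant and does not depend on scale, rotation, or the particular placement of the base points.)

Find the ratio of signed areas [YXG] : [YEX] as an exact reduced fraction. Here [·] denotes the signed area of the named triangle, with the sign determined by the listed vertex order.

[YXG]:[YEX] = 3

Assign X = (0, 0), G = (1, 0), E = (0, 1) — the answer is frame-independent, so this choice is without loss of generality.
1. Y lies on line GE with GY:YE = 3:1 ⇒ Y = (1/4, 3/4)
2·[YXG] = 3/4, 2·[YEX] = 1/4
[YXG]:[YEX] = 3/4:1/4 = 3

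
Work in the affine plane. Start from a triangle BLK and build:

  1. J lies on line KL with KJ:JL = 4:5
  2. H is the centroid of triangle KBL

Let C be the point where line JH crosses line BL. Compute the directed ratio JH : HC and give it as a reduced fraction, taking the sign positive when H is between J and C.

JH:HC = 2/3

Assign B = (0, 0), L = (1, 0), K = (0, 1) — the answer is frame-independent, so this choice is without loss of generality.
1. J lies on line KL with KJ:JL = 4:5 ⇒ J = (4/9, 5/9)
2. H is the centroid of triangle KBL ⇒ H = (1/3, 1/3)
line JH meets BL at C = (1/6, 0)
H = J + t·(C−J) with t = 2/5, so JH:HC = 2/5:3/5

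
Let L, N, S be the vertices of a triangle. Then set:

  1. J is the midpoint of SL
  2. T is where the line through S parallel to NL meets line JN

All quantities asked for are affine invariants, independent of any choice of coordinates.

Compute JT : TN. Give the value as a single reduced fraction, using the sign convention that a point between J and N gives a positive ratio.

JT:TN = -1/2

Choose coordinates L = (0, 0), N = (1, 0), S = (0, 1).
1. J is the midpoint of SL ⇒ J = (0, 1/2)
2. T is where the line through S parallel to NL meets line JN ⇒ T = (-1, 1)
T = J + t·(N−J) with t = -1, so JT:TN = t:(1−t) = -1:2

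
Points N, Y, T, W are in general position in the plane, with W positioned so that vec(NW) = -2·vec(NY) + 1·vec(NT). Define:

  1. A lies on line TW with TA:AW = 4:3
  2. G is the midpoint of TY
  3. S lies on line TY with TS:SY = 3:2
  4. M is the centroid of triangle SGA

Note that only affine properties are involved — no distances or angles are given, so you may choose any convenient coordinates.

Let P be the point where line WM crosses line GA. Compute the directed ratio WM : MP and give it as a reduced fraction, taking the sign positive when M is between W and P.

Choose coordinates N = (0, 0), Y = (1, 0), T = (0, 1), W = (-2, 1).
1. A lies on line TW with TA:AW = 4:3 ⇒ A = (-8/7, 1)
2. G is the midpoint of TY ⇒ G = (1/2, 1/2)
3. S lies on line TY with TS:SY = 3:2 ⇒ S = (3/5, 2/5)
4. M is the centroid of triangle SGA ⇒ M = (-1/70, 19/30)
line WM meets GA at P = (103/574, 49/82)
M = W + t·(P−W) with t = 41/45, so WM:MP = 41/45:4/45

WM:MP = 41/4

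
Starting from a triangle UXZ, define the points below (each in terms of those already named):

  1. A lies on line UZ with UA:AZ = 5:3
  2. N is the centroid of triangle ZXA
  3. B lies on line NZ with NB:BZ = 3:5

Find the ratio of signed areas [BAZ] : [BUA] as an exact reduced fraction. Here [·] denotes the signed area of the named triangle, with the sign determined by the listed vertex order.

[BAZ]:[BUA] = 3/5

Set U = (0, 0), X = (1, 0), Z = (0, 1); any affine frame gives the same invariant.
1. A lies on line UZ with UA:AZ = 5:3 ⇒ A = (0, 5/8)
2. N is the centroid of triangle ZXA ⇒ N = (1/3, 13/24)
3. B lies on line NZ with NB:BZ = 3:5 ⇒ B = (5/24, 137/192)
2·[BAZ] = -5/64, 2·[BUA] = -25/192
[BAZ]:[BUA] = -5/64:-25/192 = 3/5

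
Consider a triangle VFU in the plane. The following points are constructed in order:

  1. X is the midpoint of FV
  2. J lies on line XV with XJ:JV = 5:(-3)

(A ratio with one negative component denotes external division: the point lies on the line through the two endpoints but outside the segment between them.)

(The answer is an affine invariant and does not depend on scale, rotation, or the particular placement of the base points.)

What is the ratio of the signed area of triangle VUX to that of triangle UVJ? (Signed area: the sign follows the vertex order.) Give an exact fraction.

Work in coordinates with V = (0, 0), F = (1, 0), U = (0, 1).
1. X is the midpoint of FV ⇒ X = (1/2, 0)
2. J lies on line XV with XJ:JV = 5:(-3) ⇒ J = (-3/4, 0)
2·[VUX] = -1/2, 2·[UVJ] = -3/4
[VUX]:[UVJ] = -1/2:-3/4 = 2/3

[VUX]:[UVJ] = 2/3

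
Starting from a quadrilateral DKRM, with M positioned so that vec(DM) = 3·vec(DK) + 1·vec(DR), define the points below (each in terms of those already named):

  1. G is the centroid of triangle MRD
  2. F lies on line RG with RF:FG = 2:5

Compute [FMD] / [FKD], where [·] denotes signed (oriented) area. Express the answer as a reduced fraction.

Assign D = (0, 0), K = (1, 0), R = (0, 1), M = (3, 1) — the answer is frame-independent, so this choice is without loss of generality.
1. G is the centroid of triangle MRD ⇒ G = (1, 2/3)
2. F lies on line RG with RF:FG = 2:5 ⇒ F = (2/7, 19/21)
2·[FMD] = -17/7, 2·[FKD] = -19/21
[FMD]:[FKD] = -17/7:-19/21 = 51/19

[FMD]:[FKD] = 51/19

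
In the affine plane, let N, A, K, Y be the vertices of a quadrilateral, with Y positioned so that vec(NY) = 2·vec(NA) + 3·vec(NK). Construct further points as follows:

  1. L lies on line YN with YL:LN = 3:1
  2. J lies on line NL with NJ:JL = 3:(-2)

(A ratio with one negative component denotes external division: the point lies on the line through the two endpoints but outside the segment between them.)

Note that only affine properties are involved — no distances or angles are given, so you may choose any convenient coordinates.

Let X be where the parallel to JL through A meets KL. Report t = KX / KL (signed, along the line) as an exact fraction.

Choose coordinates N = (0, 0), A = (1, 0), K = (0, 1), Y = (2, 3).
1. L lies on line YN with YL:LN = 3:1 ⇒ L = (1/2, 3/4)
2. J lies on line NL with NJ:JL = 3:(-2) ⇒ J = (3/2, 9/4)
through A parallel to JL: direction (-1, -3/2); meets KL at X = (5/4, 3/8)
X = K + t·(L−K) with t = 5/2

t = 5/2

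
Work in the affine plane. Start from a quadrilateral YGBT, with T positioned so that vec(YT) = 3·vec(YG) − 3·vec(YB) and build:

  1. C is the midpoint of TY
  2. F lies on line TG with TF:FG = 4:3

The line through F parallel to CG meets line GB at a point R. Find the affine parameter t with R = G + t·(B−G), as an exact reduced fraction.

t = -9/14

Set Y = (0, 0), G = (1, 0), B = (0, 1), T = (3, -3); any affine frame gives the same invariant.
1. C is the midpoint of TY ⇒ C = (3/2, -3/2)
2. F lies on line TG with TF:FG = 4:3 ⇒ F = (13/7, -9/7)
through F parallel to CG: direction (-1/2, 3/2); meets GB at R = (23/14, -9/14)
R = G + t·(B−G) with t = -9/14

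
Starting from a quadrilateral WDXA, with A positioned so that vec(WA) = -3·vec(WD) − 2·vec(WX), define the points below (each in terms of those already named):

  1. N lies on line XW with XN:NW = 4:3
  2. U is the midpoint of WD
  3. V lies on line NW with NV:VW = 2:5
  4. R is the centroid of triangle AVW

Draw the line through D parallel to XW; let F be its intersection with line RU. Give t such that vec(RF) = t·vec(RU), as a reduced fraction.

Choose coordinates W = (0, 0), D = (1, 0), X = (0, 1), A = (-3, -2).
1. N lies on line XW with XN:NW = 4:3 ⇒ N = (0, 3/7)
2. U is the midpoint of WD ⇒ U = (1/2, 0)
3. V lies on line NW with NV:VW = 2:5 ⇒ V = (0, 15/49)
4. R is the centroid of triangle AVW ⇒ R = (-1, -83/147)
through D parallel to XW: direction (0, -1); meets RU at F = (1, 83/441)
F = R + t·(U−R) with t = 4/3

t = 4/3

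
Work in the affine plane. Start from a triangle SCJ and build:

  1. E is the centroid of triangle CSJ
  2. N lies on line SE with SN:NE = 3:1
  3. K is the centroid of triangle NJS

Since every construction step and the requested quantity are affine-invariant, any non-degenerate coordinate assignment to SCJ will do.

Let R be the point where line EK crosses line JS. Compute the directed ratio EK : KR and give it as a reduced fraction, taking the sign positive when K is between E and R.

EK:KR = 3

Choose coordinates S = (0, 0), C = (1, 0), J = (0, 1).
1. E is the centroid of triangle CSJ ⇒ E = (1/3, 1/3)
2. N lies on line SE with SN:NE = 3:1 ⇒ N = (1/4, 1/4)
3. K is the centroid of triangle NJS ⇒ K = (1/12, 5/12)
line EK meets JS at R = (0, 4/9)
K = E + t·(R−E) with t = 3/4, so EK:KR = 3/4:1/4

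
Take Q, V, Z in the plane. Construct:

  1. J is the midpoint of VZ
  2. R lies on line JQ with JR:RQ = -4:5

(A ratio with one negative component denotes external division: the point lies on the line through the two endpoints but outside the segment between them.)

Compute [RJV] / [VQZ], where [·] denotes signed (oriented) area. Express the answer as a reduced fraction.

[RJV]:[VQZ] = -2

Choose coordinates Q = (0, 0), V = (1, 0), Z = (0, 1).
1. J is the midpoint of VZ ⇒ J = (1/2, 1/2)
2. R lies on line JQ with JR:RQ = -4:5 ⇒ R = (5/2, 5/2)
2·[RJV] = 2, 2·[VQZ] = -1
[RJV]:[VQZ] = 2:-1 = -2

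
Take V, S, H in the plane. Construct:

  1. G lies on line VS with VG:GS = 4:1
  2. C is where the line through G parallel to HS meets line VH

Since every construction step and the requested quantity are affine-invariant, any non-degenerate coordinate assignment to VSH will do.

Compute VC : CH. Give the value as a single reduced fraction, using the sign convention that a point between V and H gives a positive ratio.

Set V = (0, 0), S = (1, 0), H = (0, 1); any affine frame gives the same invariant.
1. G lies on line VS with VG:GS = 4:1 ⇒ G = (4/5, 0)
2. C is where the line through G parallel to HS meets line VH ⇒ C = (0, 4/5)
C = V + t·(H−V) with t = 4/5, so VC:CH = t:(1−t) = 4/5:1/5

VC:CH = 4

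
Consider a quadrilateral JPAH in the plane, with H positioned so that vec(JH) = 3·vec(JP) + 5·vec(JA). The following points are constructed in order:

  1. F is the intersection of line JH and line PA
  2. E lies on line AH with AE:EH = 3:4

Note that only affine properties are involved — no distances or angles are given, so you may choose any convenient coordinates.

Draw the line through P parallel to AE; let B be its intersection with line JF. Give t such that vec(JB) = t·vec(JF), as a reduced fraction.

t = -32/3

Work in coordinates with J = (0, 0), P = (1, 0), A = (0, 1), H = (3, 5).
1. F is the intersection of line JH and line PA ⇒ F = (3/8, 5/8)
2. E lies on line AH with AE:EH = 3:4 ⇒ E = (9/7, 19/7)
through P parallel to AE: direction (9/7, 12/7); meets JF at B = (-4, -20/3)
B = J + t·(F−J) with t = -32/3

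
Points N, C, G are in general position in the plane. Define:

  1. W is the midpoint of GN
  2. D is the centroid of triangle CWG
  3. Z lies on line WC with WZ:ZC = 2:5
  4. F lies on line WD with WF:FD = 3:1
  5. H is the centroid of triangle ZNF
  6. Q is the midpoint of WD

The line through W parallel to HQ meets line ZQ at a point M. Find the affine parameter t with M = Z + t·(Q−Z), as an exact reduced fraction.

t = 5/2

Set N = (0, 0), C = (1, 0), G = (0, 1); any affine frame gives the same invariant.
1. W is the midpoint of GN ⇒ W = (0, 1/2)
2. D is the centroid of triangle CWG ⇒ D = (1/3, 1/2)
3. Z lies on line WC with WZ:ZC = 2:5 ⇒ Z = (2/7, 5/14)
4. F lies on line WD with WF:FD = 3:1 ⇒ F = (1/4, 1/2)
5. H is the centroid of triangle ZNF ⇒ H = (5/28, 2/7)
6. Q is the midpoint of WD ⇒ Q = (1/6, 1/2)
through W parallel to HQ: direction (-1/84, 3/14); meets ZQ at M = (-1/84, 5/7)
M = Z + t·(Q−Z) with t = 5/2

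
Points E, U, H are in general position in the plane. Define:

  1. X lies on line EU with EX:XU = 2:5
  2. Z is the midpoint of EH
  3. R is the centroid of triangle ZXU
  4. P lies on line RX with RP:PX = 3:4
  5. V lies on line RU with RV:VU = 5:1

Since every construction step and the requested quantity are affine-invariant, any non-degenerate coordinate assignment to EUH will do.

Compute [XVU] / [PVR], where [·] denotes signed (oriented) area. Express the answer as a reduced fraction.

[XVU]:[PVR] = -7/15

Choose coordinates E = (0, 0), U = (1, 0), H = (0, 1).
1. X lies on line EU with EX:XU = 2:5 ⇒ X = (2/7, 0)
2. Z is the midpoint of EH ⇒ Z = (0, 1/2)
3. R is the centroid of triangle ZXU ⇒ R = (3/7, 1/6)
4. P lies on line RX with RP:PX = 3:4 ⇒ P = (18/49, 2/21)
5. V lies on line RU with RV:VU = 5:1 ⇒ V = (19/21, 1/36)
2·[XVU] = -5/252, 2·[PVR] = 25/588
[XVU]:[PVR] = -5/252:25/588 = -7/15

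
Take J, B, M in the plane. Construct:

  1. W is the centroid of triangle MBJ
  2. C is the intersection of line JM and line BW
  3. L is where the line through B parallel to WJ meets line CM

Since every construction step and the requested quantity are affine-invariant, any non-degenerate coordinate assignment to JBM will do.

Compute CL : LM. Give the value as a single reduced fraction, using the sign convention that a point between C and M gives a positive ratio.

Choose coordinates J = (0, 0), B = (1, 0), M = (0, 1).
1. W is the centroid of triangle MBJ ⇒ W = (1/3, 1/3)
2. C is the intersection of line JM and line BW ⇒ C = (0, 1/2)
3. L is where the line through B parallel to WJ meets line CM ⇒ L = (0, -1)
L = C + t·(M−C) with t = -3, so CL:LM = t:(1−t) = -3:4

CL:LM = -3/4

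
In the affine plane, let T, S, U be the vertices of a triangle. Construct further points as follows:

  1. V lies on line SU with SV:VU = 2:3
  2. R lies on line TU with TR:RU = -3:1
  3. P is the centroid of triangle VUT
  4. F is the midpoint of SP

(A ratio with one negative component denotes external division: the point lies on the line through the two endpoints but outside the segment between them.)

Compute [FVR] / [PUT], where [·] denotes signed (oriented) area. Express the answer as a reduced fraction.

[FVR]:[PUT] = 1/2

Set T = (0, 0), S = (1, 0), U = (0, 1); any affine frame gives the same invariant.
1. V lies on line SU with SV:VU = 2:3 ⇒ V = (3/5, 2/5)
2. R lies on line TU with TR:RU = -3:1 ⇒ R = (0, 3/2)
3. P is the centroid of triangle VUT ⇒ P = (1/5, 7/15)
4. F is the midpoint of SP ⇒ F = (3/5, 7/30)
2·[FVR] = 1/10, 2·[PUT] = 1/5
[FVR]:[PUT] = 1/10:1/5 = 1/2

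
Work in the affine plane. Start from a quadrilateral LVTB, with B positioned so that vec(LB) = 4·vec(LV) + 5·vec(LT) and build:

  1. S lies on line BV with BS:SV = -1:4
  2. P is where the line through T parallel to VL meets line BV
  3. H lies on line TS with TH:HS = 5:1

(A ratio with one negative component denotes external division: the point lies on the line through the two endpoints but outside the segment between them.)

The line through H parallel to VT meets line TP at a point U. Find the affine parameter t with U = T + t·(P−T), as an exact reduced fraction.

Work in coordinates with L = (0, 0), V = (1, 0), T = (0, 1), B = (4, 5).
1. S lies on line BV with BS:SV = -1:4 ⇒ S = (5, 20/3)
2. P is where the line through T parallel to VL meets line BV ⇒ P = (8/5, 1)
3. H lies on line TS with TH:HS = 5:1 ⇒ H = (25/6, 103/18)
through H parallel to VT: direction (-1, 1); meets TP at U = (80/9, 1)
U = T + t·(P−T) with t = 50/9

t = 50/9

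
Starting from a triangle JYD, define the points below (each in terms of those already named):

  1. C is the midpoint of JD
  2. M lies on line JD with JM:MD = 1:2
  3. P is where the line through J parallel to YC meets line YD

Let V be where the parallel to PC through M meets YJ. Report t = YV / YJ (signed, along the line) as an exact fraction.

t = 5/9

Assign J = (0, 0), Y = (1, 0), D = (0, 1) — the answer is frame-independent, so this choice is without loss of generality.
1. C is the midpoint of JD ⇒ C = (0, 1/2)
2. M lies on line JD with JM:MD = 1:2 ⇒ M = (0, 1/3)
3. P is where the line through J parallel to YC meets line YD ⇒ P = (2, -1)
through M parallel to PC: direction (-2, 3/2); meets YJ at V = (4/9, 0)
V = Y + t·(J−Y) with t = 5/9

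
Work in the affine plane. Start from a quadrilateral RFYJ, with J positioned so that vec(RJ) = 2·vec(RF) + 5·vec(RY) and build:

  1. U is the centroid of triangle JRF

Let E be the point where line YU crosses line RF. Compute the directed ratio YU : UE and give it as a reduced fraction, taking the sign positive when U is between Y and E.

YU:UE = -2/5

Set R = (0, 0), F = (1, 0), Y = (0, 1), J = (2, 5); any affine frame gives the same invariant.
1. U is the centroid of triangle JRF ⇒ U = (1, 5/3)
line YU meets RF at E = (-3/2, 0)
U = Y + t·(E−Y) with t = -2/3, so YU:UE = -2/3:5/3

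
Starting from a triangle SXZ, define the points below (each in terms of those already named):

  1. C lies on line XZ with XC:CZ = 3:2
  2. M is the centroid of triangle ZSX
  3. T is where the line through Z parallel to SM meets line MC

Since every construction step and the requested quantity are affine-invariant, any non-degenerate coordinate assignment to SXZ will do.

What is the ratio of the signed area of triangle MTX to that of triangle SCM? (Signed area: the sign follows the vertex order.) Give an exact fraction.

[MTX]:[SCM] = 15

Choose coordinates S = (0, 0), X = (1, 0), Z = (0, 1).
1. C lies on line XZ with XC:CZ = 3:2 ⇒ C = (2/5, 3/5)
2. M is the centroid of triangle ZSX ⇒ M = (1/3, 1/3)
3. T is where the line through Z parallel to SM meets line MC ⇒ T = (2/3, 5/3)
2·[MTX] = -1, 2·[SCM] = -1/15
[MTX]:[SCM] = -1:-1/15 = 15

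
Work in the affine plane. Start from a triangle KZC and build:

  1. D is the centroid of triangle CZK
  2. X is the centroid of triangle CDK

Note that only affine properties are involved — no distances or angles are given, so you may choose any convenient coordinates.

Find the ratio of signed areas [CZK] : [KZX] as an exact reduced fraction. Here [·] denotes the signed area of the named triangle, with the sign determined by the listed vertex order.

Choose coordinates K = (0, 0), Z = (1, 0), C = (0, 1).
1. D is the centroid of triangle CZK ⇒ D = (1/3, 1/3)
2. X is the centroid of triangle CDK ⇒ X = (1/9, 4/9)
2·[CZK] = -1, 2·[KZX] = 4/9
[CZK]:[KZX] = -1:4/9 = -9/4

[CZK]:[KZX] = -9/4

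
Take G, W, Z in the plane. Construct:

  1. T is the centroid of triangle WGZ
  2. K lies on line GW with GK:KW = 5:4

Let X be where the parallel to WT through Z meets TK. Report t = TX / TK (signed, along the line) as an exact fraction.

Choose coordinates G = (0, 0), W = (1, 0), Z = (0, 1).
1. T is the centroid of triangle WGZ ⇒ T = (1/3, 1/3)
2. K lies on line GW with GK:KW = 5:4 ⇒ K = (5/9, 0)
through Z parallel to WT: direction (-2/3, 1/3); meets TK at X = (-1/6, 13/12)
X = T + t·(K−T) with t = -9/4

t = -9/4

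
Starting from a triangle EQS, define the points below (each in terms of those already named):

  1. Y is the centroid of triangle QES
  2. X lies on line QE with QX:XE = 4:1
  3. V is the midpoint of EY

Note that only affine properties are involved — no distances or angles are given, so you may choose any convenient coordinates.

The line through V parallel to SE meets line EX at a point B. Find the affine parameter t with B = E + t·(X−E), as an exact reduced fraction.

t = 5/6

Work in coordinates with E = (0, 0), Q = (1, 0), S = (0, 1).
1. Y is the centroid of triangle QES ⇒ Y = (1/3, 1/3)
2. X lies on line QE with QX:XE = 4:1 ⇒ X = (1/5, 0)
3. V is the midpoint of EY ⇒ V = (1/6, 1/6)
through V parallel to SE: direction (0, -1); meets EX at B = (1/6, 0)
B = E + t·(X−E) with t = 5/6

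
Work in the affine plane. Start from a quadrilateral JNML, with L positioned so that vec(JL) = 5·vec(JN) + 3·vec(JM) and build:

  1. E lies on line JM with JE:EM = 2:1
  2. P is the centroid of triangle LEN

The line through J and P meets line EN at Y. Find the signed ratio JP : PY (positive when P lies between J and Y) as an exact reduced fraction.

Choose coordinates J = (0, 0), N = (1, 0), M = (0, 1), L = (5, 3).
1. E lies on line JM with JE:EM = 2:1 ⇒ E = (0, 2/3)
2. P is the centroid of triangle LEN ⇒ P = (2, 11/9)
line JP meets EN at Y = (12/23, 22/69)
P = J + t·(Y−J) with t = 23/6, so JP:PY = 23/6:-17/6

JP:PY = -23/17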